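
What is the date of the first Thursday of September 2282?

September 7, 2282

September 1, 2282 is a Friday.
The first Thursday is therefore September 7 (6 days later).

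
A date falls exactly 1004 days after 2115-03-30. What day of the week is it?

Tuesday

Mar 30, 2115 is a Saturday.
1004 mod 7 = 3, so 1004 days after a Saturday is Saturday + 3 = Tuesday.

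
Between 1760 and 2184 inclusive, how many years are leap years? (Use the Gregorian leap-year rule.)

104

Multiples of 4 in [1760,2184]: 107.
Of those, multiples of 100: 4 (not leap unless ÷400).
Multiples of 400: 1.
Leap years = 107 − 4 + 1 = 104.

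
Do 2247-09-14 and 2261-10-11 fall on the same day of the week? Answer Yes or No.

No

From Sep 14, 2247 to Oct 11, 2261 is 5141 days.
5141 mod 7 = 3, so they are different weekdays.
(Sep 14, 2247 is a Tuesday; Oct 11, 2261 is a Friday.)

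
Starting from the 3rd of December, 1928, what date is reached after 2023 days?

+365 (one year) → Dec 3, 1929 (1658 left).
+365 (one year) → Dec 3, 1930 (1293 left).
+365 (one year) → Dec 3, 1931 (928 left).
+366 (one year; includes Feb 29, 1932) → Dec 3, 1932 (562 left).
+365 (one year) → Dec 3, 1933 (197 left).
Dec has 31 days: +29 → Jan 1, 1934 (168 left).
Jan has 31 days: +31 → Feb 1, 1934 (137 left).
Feb has 28 days: +28 → Mar 1, 1934 (109 left).
Mar has 31 days: +31 → Apr 1, 1934 (78 left).
Apr has 30 days: +30 → May 1, 1934 (48 left).
May has 31 days: +31 → Jun 1, 1934 (17 left).
+17 → Jun 18, 1934.

June 18, 1934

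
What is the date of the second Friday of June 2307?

June 1, 2307 is a Saturday.
The first Friday is therefore June 7 (6 days later).
The second Friday is 7 + 1×7 = June 14.

June 14, 2307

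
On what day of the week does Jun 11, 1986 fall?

Doomsday rule: the anchor day for the 1900s is Wednesday. For year 86: 86÷12 = 7 r 2, and 2÷4 = 0, so 7+2+0 = 9.
Wednesday + 9 ≡ Friday — that's 1986's doomsday.
In June the doomsday date is Jun 6.
Jun 11 is 5 days after Jun 6; 5 mod 7 = 5, so Friday + 5 = Wednesday.

Wednesday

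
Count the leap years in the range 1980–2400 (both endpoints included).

103

Multiples of 4 in [1980,2400]: 106.
Of those, multiples of 100: 5 (not leap unless ÷400).
Multiples of 400: 2.
Leap years = 106 − 5 + 2 = 103.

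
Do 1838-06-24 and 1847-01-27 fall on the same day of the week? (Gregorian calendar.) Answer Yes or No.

From Jun 24, 1838 to Jan 27, 1847 is 3139 days.
3139 mod 7 = 3, so they are different weekdays.
(Jun 24, 1838 is a Sunday; Jan 27, 1847 is a Wednesday.)

No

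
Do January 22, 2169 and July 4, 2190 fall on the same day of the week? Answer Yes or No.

From Jan 22, 2169 to Jul 4, 2190 is 7833 days.
7833 mod 7 = 0, so they are the same weekday.
(Jan 22, 2169 is a Sunday; Jul 4, 2190 is a Sunday.)

Yes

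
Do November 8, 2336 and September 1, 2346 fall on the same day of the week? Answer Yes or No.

From Nov 8, 2336 to Sep 1, 2346 is 3584 days.
3584 mod 7 = 0, so they are the same weekday.
(Nov 8, 2336 is a Sunday; Sep 1, 2346 is a Sunday.)

Yes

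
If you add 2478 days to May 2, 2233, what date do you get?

+365 (one year) → May 2, 2234 (2113 left).
+365 (one year) → May 2, 2235 (1748 left).
+366 (one year; includes Feb 29, 2236) → May 2, 2236 (1382 left).
+365 (one year) → May 2, 2237 (1017 left).
+365 (one year) → May 2, 2238 (652 left).
+365 (one year) → May 2, 2239 (287 left).
May has 31 days: +30 → Jun 1, 2239 (257 left).
Jun has 30 days: +30 → Jul 1, 2239 (227 left).
Jul has 31 days: +31 → Aug 1, 2239 (196 left).
Aug has 31 days: +31 → Sep 1, 2239 (165 left).
Sep has 30 days: +30 → Oct 1, 2239 (135 left).
Oct has 31 days: +31 → Nov 1, 2239 (104 left).
Nov has 30 days: +30 → Dec 1, 2239 (74 left).
Dec has 31 days: +31 → Jan 1, 2240 (43 left).
Jan has 31 days: +31 → Feb 1, 2240 (12 left).
+12 → Feb 13, 2240.

February 13, 2240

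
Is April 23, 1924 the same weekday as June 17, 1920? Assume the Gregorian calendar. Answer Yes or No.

From Jun 17, 1920 to Apr 23, 1924 is 1406 days.
1406 mod 7 = 6, so they are different weekdays.
(Jun 17, 1920 is a Thursday; Apr 23, 1924 is a Wednesday.)

No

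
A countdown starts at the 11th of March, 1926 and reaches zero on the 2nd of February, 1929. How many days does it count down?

Mar 11, 1926 → Mar 11, 1927: 365 days.
Mar 11, 1927 → Mar 11, 1928: 366 days (Feb 29, 1928 is in that span).
Mar 11, 1928 → Apr 11, 1928: 31 days (March has 31).
Apr 11, 1928 → May 11, 1928: 30 days (April has 30).
May 11, 1928 → Jun 11, 1928: 31 days (May has 31).
Jun 11, 1928 → Jul 11, 1928: 30 days (June has 30).
Jul 11, 1928 → Aug 11, 1928: 31 days (July has 31).
Aug 11, 1928 → Sep 11, 1928: 31 days (August has 31).
Sep 11, 1928 → Oct 11, 1928: 30 days (September has 30).
Oct 11, 1928 → Nov 11, 1928: 31 days (October has 31).
Nov 11, 1928 → Dec 11, 1928: 30 days (November has 30).
Dec 11, 1928 → Jan 11, 1929: 31 days (December has 31).
Jan 11, 1929 → Feb 2, 1929: 22 days.
Total: 1059 days.

1059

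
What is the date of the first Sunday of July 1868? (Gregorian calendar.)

July 5, 1868

July 1, 1868 is a Wednesday.
The first Sunday is therefore July 5 (4 days later).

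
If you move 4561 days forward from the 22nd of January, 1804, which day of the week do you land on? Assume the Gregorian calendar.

Jan 22, 1804 is a Sunday.
4561 mod 7 = 4, so 4561 days after a Sunday is Sunday + 4 = Thursday.

Thursday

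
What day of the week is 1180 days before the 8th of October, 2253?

Oct 8, 2253 is a Saturday.
1180 mod 7 = 4, so 1180 days before a Saturday is Saturday − 4 = Tuesday.

Tuesday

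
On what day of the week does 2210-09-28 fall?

January 1, 2210 is a Monday.
Jan 1, 2210 → Feb 1, 2210: 31 days (January has 31).
Feb 1, 2210 → Mar 1, 2210: 28 days (February has 28).
Mar 1, 2210 → Apr 1, 2210: 31 days (March has 31).
Apr 1, 2210 → May 1, 2210: 30 days (April has 30).
May 1, 2210 → Jun 1, 2210: 31 days (May has 31).
Jun 1, 2210 → Jul 1, 2210: 30 days (June has 30).
Jul 1, 2210 → Aug 1, 2210: 31 days (July has 31).
Aug 1, 2210 → Sep 1, 2210: 31 days (August has 31).
Sep 1, 2210 → Sep 28, 2210: 27 days.
Total: 270 days.
270 mod 7 = 4, so Monday + 4 = Friday.

Friday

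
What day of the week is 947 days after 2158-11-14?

Thursday

Nov 14, 2158 is a Tuesday.
947 mod 7 = 2, so 947 days after a Tuesday is Tuesday + 2 = Thursday.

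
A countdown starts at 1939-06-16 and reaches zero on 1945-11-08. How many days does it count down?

Jun 16, 1939 → Jun 16, 1940: 366 days (Feb 29, 1940 is in that span).
Jun 16, 1940 → Jun 16, 1941: 365 days.
Jun 16, 1941 → Jun 16, 1942: 365 days.
Jun 16, 1942 → Jun 16, 1943: 365 days.
Jun 16, 1943 → Jun 16, 1944: 366 days (Feb 29, 1944 is in that span).
Jun 16, 1944 → Jun 16, 1945: 365 days.
Jun 16, 1945 → Jul 16, 1945: 30 days (June has 30).
Jul 16, 1945 → Aug 16, 1945: 31 days (July has 31).
Aug 16, 1945 → Sep 16, 1945: 31 days (August has 31).
Sep 16, 1945 → Oct 16, 1945: 30 days (September has 30).
Oct 16, 1945 → Nov 8, 1945: 23 days.
Total: 2337 days.

2337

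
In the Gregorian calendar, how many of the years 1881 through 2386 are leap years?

122

Multiples of 4 in [1881,2386]: 126.
Of those, multiples of 100: 5 (not leap unless ÷400).
Multiples of 400: 1.
Leap years = 126 − 5 + 1 = 122.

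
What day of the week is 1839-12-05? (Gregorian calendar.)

Thursday

Doomsday rule: the anchor day for the 1800s is Friday. For year 39: 39÷12 = 3 r 3, and 3÷4 = 0, so 3+3+0 = 6.
Friday + 6 ≡ Thursday — that's 1839's doomsday.
In December the doomsday date is Dec 12.
Dec 5 is 7 days before Dec 12; 7 mod 7 = 0, so Thursday − 0 = Thursday.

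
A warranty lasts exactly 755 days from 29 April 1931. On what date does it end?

+366 (one year; includes Feb 29, 1932) → Apr 29, 1932 (389 left).
Apr has 30 days: +2 → May 1, 1932 (387 left).
May has 31 days: +31 → Jun 1, 1932 (356 left).
Jun has 30 days: +30 → Jul 1, 1932 (326 left).
Jul has 31 days: +31 → Aug 1, 1932 (295 left).
Aug has 31 days: +31 → Sep 1, 1932 (264 left).
Sep has 30 days: +30 → Oct 1, 1932 (234 left).
Oct has 31 days: +31 → Nov 1, 1932 (203 left).
Nov has 30 days: +30 → Dec 1, 1932 (173 left).
Dec has 31 days: +31 → Jan 1, 1933 (142 left).
Jan has 31 days: +31 → Feb 1, 1933 (111 left).
Feb has 28 days: +28 → Mar 1, 1933 (83 left).
Mar has 31 days: +31 → Apr 1, 1933 (52 left).
Apr has 30 days: +30 → May 1, 1933 (22 left).
+22 → May 23, 1933.

May 23, 1933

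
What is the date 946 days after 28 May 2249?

December 30, 2251

+365 (one year) → May 28, 2250 (581 left).
+365 (one year) → May 28, 2251 (216 left).
May has 31 days: +4 → Jun 1, 2251 (212 left).
Jun has 30 days: +30 → Jul 1, 2251 (182 left).
Jul has 31 days: +31 → Aug 1, 2251 (151 left).
Aug has 31 days: +31 → Sep 1, 2251 (120 left).
Sep has 30 days: +30 → Oct 1, 2251 (90 left).
Oct has 31 days: +31 → Nov 1, 2251 (59 left).
Nov has 30 days: +30 → Dec 1, 2251 (29 left).
+29 → Dec 30, 2251.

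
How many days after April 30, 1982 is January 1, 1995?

Apr 30, 1982 → Apr 30, 1983: 365 days.
Apr 30, 1983 → Apr 30, 1984: 366 days (Feb 29, 1984 is in that span).
Apr 30, 1984 → Apr 30, 1985: 365 days.
Apr 30, 1985 → Apr 30, 1986: 365 days.
Apr 30, 1986 → Apr 30, 1987: 365 days.
Apr 30, 1987 → Apr 30, 1988: 366 days (Feb 29, 1988 is in that span).
Apr 30, 1988 → Apr 30, 1989: 365 days.
Apr 30, 1989 → Apr 30, 1990: 365 days.
Apr 30, 1990 → Apr 30, 1991: 365 days.
Apr 30, 1991 → Apr 30, 1992: 366 days (Feb 29, 1992 is in that span).
Apr 30, 1992 → Apr 30, 1993: 365 days.
Apr 30, 1993 → Apr 30, 1994: 365 days.
Apr 30, 1994 → May 30, 1994: 30 days (April has 30).
May 30, 1994 → Jun 30, 1994: 31 days (May has 31).
Jun 30, 1994 → Jul 30, 1994: 30 days (June has 30).
Jul 30, 1994 → Aug 30, 1994: 31 days (July has 31).
Aug 30, 1994 → Sep 30, 1994: 31 days (August has 31).
Sep 30, 1994 → Oct 30, 1994: 30 days (September has 30).
Oct 30, 1994 → Nov 30, 1994: 31 days (October has 31).
Nov 30, 1994 → Dec 30, 1994: 30 days (November has 30).
Dec 30, 1994 → Jan 1, 1995: 2 days.
Total: 4629 days.

4629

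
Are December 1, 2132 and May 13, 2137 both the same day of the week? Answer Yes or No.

From Dec 1, 2132 to May 13, 2137 is 1624 days.
1624 mod 7 = 0, so they are the same weekday.
(Dec 1, 2132 is a Monday; May 13, 2137 is a Monday.)

Yes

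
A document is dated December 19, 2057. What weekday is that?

January 1, 2057 is a Monday.
Jan 1, 2057 → Feb 1, 2057: 31 days (January has 31).
Feb 1, 2057 → Mar 1, 2057: 28 days (February has 28).
Mar 1, 2057 → Apr 1, 2057: 31 days (March has 31).
Apr 1, 2057 → May 1, 2057: 30 days (April has 30).
May 1, 2057 → Jun 1, 2057: 31 days (May has 31).
Jun 1, 2057 → Jul 1, 2057: 30 days (June has 30).
Jul 1, 2057 → Aug 1, 2057: 31 days (July has 31).
Aug 1, 2057 → Sep 1, 2057: 31 days (August has 31).
Sep 1, 2057 → Oct 1, 2057: 30 days (September has 30).
Oct 1, 2057 → Nov 1, 2057: 31 days (October has 31).
Nov 1, 2057 → Dec 1, 2057: 30 days (November has 30).
Dec 1, 2057 → Dec 19, 2057: 18 days.
Total: 352 days.
352 mod 7 = 2, so Monday + 2 = Wednesday.

Wednesday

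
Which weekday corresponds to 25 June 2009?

Thursday

January 1, 2009 is a Thursday.
Jan 1, 2009 → Feb 1, 2009: 31 days (January has 31).
Feb 1, 2009 → Mar 1, 2009: 28 days (February has 28).
Mar 1, 2009 → Apr 1, 2009: 31 days (March has 31).
Apr 1, 2009 → May 1, 2009: 30 days (April has 30).
May 1, 2009 → Jun 1, 2009: 31 days (May has 31).
Jun 1, 2009 → Jun 25, 2009: 24 days.
Total: 175 days.
175 mod 7 = 0, so Thursday + 0 = Thursday.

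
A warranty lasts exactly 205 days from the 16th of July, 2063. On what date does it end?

February 6, 2064

Jul has 31 days: +16 → Aug 1, 2063 (189 left).
Aug has 31 days: +31 → Sep 1, 2063 (158 left).
Sep has 30 days: +30 → Oct 1, 2063 (128 left).
Oct has 31 days: +31 → Nov 1, 2063 (97 left).
Nov has 30 days: +30 → Dec 1, 2063 (67 left).
Dec has 31 days: +31 → Jan 1, 2064 (36 left).
Jan has 31 days: +31 → Feb 1, 2064 (5 left).
+5 → Feb 6, 2064.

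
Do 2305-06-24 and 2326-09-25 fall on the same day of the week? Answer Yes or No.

Yes

From Jun 24, 2305 to Sep 25, 2326 is 7763 days.
7763 mod 7 = 0, so they are the same weekday.
(Jun 24, 2305 is a Saturday; Sep 25, 2326 is a Saturday.)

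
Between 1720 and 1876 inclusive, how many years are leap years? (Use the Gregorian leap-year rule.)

Multiples of 4 in [1720,1876]: 40.
Of those, multiples of 100: 1 (not leap unless ÷400).
Multiples of 400: 0.
Leap years = 40 − 1 + 0 = 39.

39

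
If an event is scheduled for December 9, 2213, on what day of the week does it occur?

Doomsday rule: the anchor day for the 2200s is Friday. For year 13: 13÷12 = 1 r 1, and 1÷4 = 0, so 1+1+0 = 2.
Friday + 2 ≡ Sunday — that's 2213's doomsday.
In December the doomsday date is Dec 12.
Dec 9 is 3 days before Dec 12; 3 mod 7 = 3, so Sunday − 3 = Thursday.

Thursday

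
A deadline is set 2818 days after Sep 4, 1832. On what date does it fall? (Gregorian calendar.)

May 23, 1840

+365 (one year) → Sep 4, 1833 (2453 left).
+365 (one year) → Sep 4, 1834 (2088 left).
+365 (one year) → Sep 4, 1835 (1723 left).
+366 (one year; includes Feb 29, 1836) → Sep 4, 1836 (1357 left).
+365 (one year) → Sep 4, 1837 (992 left).
+365 (one year) → Sep 4, 1838 (627 left).
+365 (one year) → Sep 4, 1839 (262 left).
Sep has 30 days: +27 → Oct 1, 1839 (235 left).
Oct has 31 days: +31 → Nov 1, 1839 (204 left).
Nov has 30 days: +30 → Dec 1, 1839 (174 left).
Dec has 31 days: +31 → Jan 1, 1840 (143 left).
Jan has 31 days: +31 → Feb 1, 1840 (112 left).
Feb has 29 days: +29 → Mar 1, 1840 (83 left).
Mar has 31 days: +31 → Apr 1, 1840 (52 left).
Apr has 30 days: +30 → May 1, 1840 (22 left).
+22 → May 23, 1840.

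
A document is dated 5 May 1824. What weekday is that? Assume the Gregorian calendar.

January 1, 1824 is a Thursday.
Jan 1, 1824 → Feb 1, 1824: 31 days (January has 31).
Feb 1, 1824 → Mar 1, 1824: 29 days (February has 29).
Mar 1, 1824 → Apr 1, 1824: 31 days (March has 31).
Apr 1, 1824 → May 1, 1824: 30 days (April has 30).
May 1, 1824 → May 5, 1824: 4 days.
Total: 125 days.
125 mod 7 = 6, so Thursday + 6 = Wednesday.

Wednesday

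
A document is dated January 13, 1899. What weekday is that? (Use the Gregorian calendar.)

Friday

Doomsday rule: the anchor day for the 1800s is Friday. For year 99: 99÷12 = 8 r 3, and 3÷4 = 0, so 8+3+0 = 11.
Friday + 11 ≡ Tuesday — that's 1899's doomsday.
In January the doomsday date is Jan 3 (1899 is not a leap year).
Jan 13 is 10 days after Jan 3; 10 mod 7 = 3, so Tuesday + 3 = Friday.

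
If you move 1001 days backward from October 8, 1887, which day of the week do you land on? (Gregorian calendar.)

Saturday

First find the weekday of Oct 8, 1887. Doomsday rule: the anchor day for the 1800s is Friday. For year 87: 87÷12 = 7 r 3, and 3÷4 = 0, so 7+3+0 = 10.
Friday + 10 ≡ Monday — that's 1887's doomsday.
In October the doomsday date is Oct 10.
Oct 8 is 2 days before Oct 10; 2 mod 7 = 2, so Monday − 2 = Saturday.
1001 mod 7 = 0, so 1001 days before a Saturday is Saturday − 0 = Saturday.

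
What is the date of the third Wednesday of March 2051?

March 1, 2051 is a Wednesday.
The first Wednesday is therefore March 1 (same day).
The third Wednesday is 1 + 2×7 = March 15.

March 15, 2051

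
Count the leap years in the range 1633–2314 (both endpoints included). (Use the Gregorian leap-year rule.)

Multiples of 4 in [1633,2314]: 170.
Of those, multiples of 100: 7 (not leap unless ÷400).
Multiples of 400: 1.
Leap years = 170 − 7 + 1 = 164.

164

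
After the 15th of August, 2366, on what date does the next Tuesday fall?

August 16, 2366

Aug 15, 2366 is a Monday.
From Monday to the next Tuesday is 1 day.
Aug 15, 2366 + 1 = Aug 16, 2366.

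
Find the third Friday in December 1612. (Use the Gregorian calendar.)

December 1, 1612 is a Saturday.
The first Friday is therefore December 7 (6 days later).
The third Friday is 7 + 2×7 = December 21.

December 21, 1612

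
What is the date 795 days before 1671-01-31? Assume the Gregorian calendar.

November 27, 1668

−365 (one year) → Jan 31, 1670 (430 left).
−365 (one year) → Jan 31, 1669 (65 left).
−31 → Dec 31, 1668 (end of Dec, 31 days; 34 left).
−31 → Nov 30, 1668 (end of Nov, 30 days; 3 left).
−3 → Nov 27, 1668.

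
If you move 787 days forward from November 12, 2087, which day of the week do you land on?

Nov 12, 2087 is a Wednesday.
787 mod 7 = 3, so 787 days after a Wednesday is Wednesday + 3 = Saturday.

Saturday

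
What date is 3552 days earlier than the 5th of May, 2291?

−365 (one year) → May 5, 2290 (3187 left).
−365 (one year) → May 5, 2289 (2822 left).
−365 (one year) → May 5, 2288 (2457 left).
−366 (one year; includes Feb 29, 2288) → May 5, 2287 (2091 left).
−365 (one year) → May 5, 2286 (1726 left).
−365 (one year) → May 5, 2285 (1361 left).
−365 (one year) → May 5, 2284 (996 left).
−366 (one year; includes Feb 29, 2284) → May 5, 2283 (630 left).
−365 (one year) → May 5, 2282 (265 left).
−5 → Apr 30, 2282 (end of Apr, 30 days; 260 left).
−30 → Mar 31, 2282 (end of Mar, 31 days; 230 left).
−31 → Feb 28, 2282 (end of Feb, 28 days; 199 left).
−28 → Jan 31, 2282 (end of Jan, 31 days; 171 left).
−31 → Dec 31, 2281 (end of Dec, 31 days; 140 left).
−31 → Nov 30, 2281 (end of Nov, 30 days; 109 left).
−30 → Oct 31, 2281 (end of Oct, 31 days; 79 left).
−31 → Sep 30, 2281 (end of Sep, 30 days; 48 left).
−30 → Aug 31, 2281 (end of Aug, 31 days; 18 left).
−18 → Aug 13, 2281.

August 13, 2281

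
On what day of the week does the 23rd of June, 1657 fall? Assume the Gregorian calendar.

Doomsday rule: the anchor day for the 1600s is Tuesday. For year 57: 57÷12 = 4 r 9, and 9÷4 = 2, so 4+9+2 = 15.
Tuesday + 15 ≡ Wednesday — that's 1657's doomsday.
In June the doomsday date is Jun 6.
Jun 23 is 17 days after Jun 6; 17 mod 7 = 3, so Wednesday + 3 = Saturday.

Saturday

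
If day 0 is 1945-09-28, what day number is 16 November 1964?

6989

Sep 28, 1945 → Sep 28, 1946: 365 days.
Sep 28, 1946 → Sep 28, 1947: 365 days.
Sep 28, 1947 → Sep 28, 1948: 366 days (Feb 29, 1948 is in that span).
Sep 28, 1948 → Sep 28, 1949: 365 days.
Sep 28, 1949 → Sep 28, 1950: 365 days.
Sep 28, 1950 → Sep 28, 1951: 365 days.
Sep 28, 1951 → Sep 28, 1952: 366 days (Feb 29, 1952 is in that span).
Sep 28, 1952 → Sep 28, 1953: 365 days.
Sep 28, 1953 → Sep 28, 1954: 365 days.
Sep 28, 1954 → Sep 28, 1955: 365 days.
Sep 28, 1955 → Sep 28, 1956: 366 days (Feb 29, 1956 is in that span).
Sep 28, 1956 → Sep 28, 1957: 365 days.
Sep 28, 1957 → Sep 28, 1958: 365 days.
Sep 28, 1958 → Sep 28, 1959: 365 days.
Sep 28, 1959 → Sep 28, 1960: 366 days (Feb 29, 1960 is in that span).
Sep 28, 1960 → Sep 28, 1961: 365 days.
Sep 28, 1961 → Sep 28, 1962: 365 days.
Sep 28, 1962 → Sep 28, 1963: 365 days.
Sep 28, 1963 → Sep 28, 1964: 366 days (Feb 29, 1964 is in that span).
Sep 28, 1964 → Oct 28, 1964: 30 days (September has 30).
Oct 28, 1964 → Nov 16, 1964: 19 days.
Total: 6989 days.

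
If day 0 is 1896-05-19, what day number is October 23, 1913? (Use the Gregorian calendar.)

May 19, 1896 → May 19, 1897: 365 days.
May 19, 1897 → May 19, 1898: 365 days.
May 19, 1898 → May 19, 1899: 365 days.
May 19, 1899 → May 19, 1900: 365 days.
May 19, 1900 → May 19, 1901: 365 days.
May 19, 1901 → May 19, 1902: 365 days.
May 19, 1902 → May 19, 1903: 365 days.
May 19, 1903 → May 19, 1904: 366 days (Feb 29, 1904 is in that span).
May 19, 1904 → May 19, 1905: 365 days.
May 19, 1905 → May 19, 1906: 365 days.
May 19, 1906 → May 19, 1907: 365 days.
May 19, 1907 → May 19, 1908: 366 days (Feb 29, 1908 is in that span).
May 19, 1908 → May 19, 1909: 365 days.
May 19, 1909 → May 19, 1910: 365 days.
May 19, 1910 → May 19, 1911: 365 days.
May 19, 1911 → May 19, 1912: 366 days (Feb 29, 1912 is in that span).
May 19, 1912 → May 19, 1913: 365 days.
May 19, 1913 → Jun 19, 1913: 31 days (May has 31).
Jun 19, 1913 → Jul 19, 1913: 30 days (June has 30).
Jul 19, 1913 → Aug 19, 1913: 31 days (July has 31).
Aug 19, 1913 → Sep 19, 1913: 31 days (August has 31).
Sep 19, 1913 → Oct 19, 1913: 30 days (September has 30).
Oct 19, 1913 → Oct 23, 1913: 4 days.
Total: 6365 days.

6365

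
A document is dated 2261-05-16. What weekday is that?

Thursday

Doomsday rule: the anchor day for the 2200s is Friday. For year 61: 61÷12 = 5 r 1, and 1÷4 = 0, so 5+1+0 = 6.
Friday + 6 ≡ Thursday — that's 2261's doomsday.
In May the doomsday date is May 9.
May 16 is 7 days after May 9; 7 mod 7 = 0, so Thursday + 0 = Thursday.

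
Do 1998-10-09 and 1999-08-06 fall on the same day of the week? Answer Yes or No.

Yes

From Oct 9, 1998 to Aug 6, 1999 is 301 days.
301 mod 7 = 0, so they are the same weekday.
(Oct 9, 1998 is a Friday; Aug 6, 1999 is a Friday.)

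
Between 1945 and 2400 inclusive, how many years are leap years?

111

Multiples of 4 in [1945,2400]: 114.
Of those, multiples of 100: 5 (not leap unless ÷400).
Multiples of 400: 2.
Leap years = 114 − 5 + 2 = 111.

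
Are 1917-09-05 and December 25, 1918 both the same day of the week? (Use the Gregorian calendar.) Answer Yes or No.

Yes

From Sep 5, 1917 to Dec 25, 1918 is 476 days.
476 mod 7 = 0, so they are the same weekday.
(Sep 5, 1917 is a Wednesday; Dec 25, 1918 is a Wednesday.)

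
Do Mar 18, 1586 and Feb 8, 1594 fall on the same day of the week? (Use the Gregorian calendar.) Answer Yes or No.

From Mar 18, 1586 to Feb 8, 1594 is 2884 days.
2884 mod 7 = 0, so they are the same weekday.
(Mar 18, 1586 is a Tuesday; Feb 8, 1594 is a Tuesday.)

Yes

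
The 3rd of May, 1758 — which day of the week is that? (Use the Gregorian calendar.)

Wednesday

Doomsday rule: the anchor day for the 1700s is Sunday. For year 58: 58÷12 = 4 r 10, and 10÷4 = 2, so 4+10+2 = 16.
Sunday + 16 ≡ Tuesday — that's 1758's doomsday.
In May the doomsday date is May 9.
May 3 is 6 days before May 9; 6 mod 7 = 6, so Tuesday − 6 = Wednesday.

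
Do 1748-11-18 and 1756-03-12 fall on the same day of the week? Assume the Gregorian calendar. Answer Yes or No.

No

From Nov 18, 1748 to Mar 12, 1756 is 2671 days.
2671 mod 7 = 4, so they are different weekdays.
(Nov 18, 1748 is a Monday; Mar 12, 1756 is a Friday.)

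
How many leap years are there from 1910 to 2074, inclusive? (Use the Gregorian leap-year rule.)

41

Multiples of 4 in [1910,2074]: 41.
Of those, multiples of 100: 1 (not leap unless ÷400).
Multiples of 400: 1.
Leap years = 41 − 1 + 1 = 41.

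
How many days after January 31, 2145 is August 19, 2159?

Jan 31, 2145 → Jan 31, 2146: 365 days.
Jan 31, 2146 → Jan 31, 2147: 365 days.
Jan 31, 2147 → Jan 31, 2148: 365 days.
Jan 31, 2148 → Jan 31, 2149: 366 days (Feb 29, 2148 is in that span).
Jan 31, 2149 → Jan 31, 2150: 365 days.
Jan 31, 2150 → Jan 31, 2151: 365 days.
Jan 31, 2151 → Jan 31, 2152: 365 days.
Jan 31, 2152 → Jan 31, 2153: 366 days (Feb 29, 2152 is in that span).
Jan 31, 2153 → Jan 31, 2154: 365 days.
Jan 31, 2154 → Jan 31, 2155: 365 days.
Jan 31, 2155 → Jan 31, 2156: 365 days.
Jan 31, 2156 → Jan 31, 2157: 366 days (Feb 29, 2156 is in that span).
Jan 31, 2157 → Jan 31, 2158: 365 days.
Jan 31, 2158 → Jan 31, 2159: 365 days.
Jan 31, 2159 → Feb 28, 2159: 28 days (January has 31).
Feb 28, 2159 → Mar 28, 2159: 28 days (February has 28).
Mar 28, 2159 → Apr 28, 2159: 31 days (March has 31).
Apr 28, 2159 → May 28, 2159: 30 days (April has 30).
May 28, 2159 → Jun 28, 2159: 31 days (May has 31).
Jun 28, 2159 → Jul 28, 2159: 30 days (June has 30).
Jul 28, 2159 → Aug 19, 2159: 22 days.
Total: 5313 days.

5313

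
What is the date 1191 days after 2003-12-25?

March 30, 2007

+366 (one year; includes Feb 29, 2004) → Dec 25, 2004 (825 left).
+365 (one year) → Dec 25, 2005 (460 left).
+365 (one year) → Dec 25, 2006 (95 left).
Dec has 31 days: +7 → Jan 1, 2007 (88 left).
Jan has 31 days: +31 → Feb 1, 2007 (57 left).
Feb has 28 days: +28 → Mar 1, 2007 (29 left).
+29 → Mar 30, 2007.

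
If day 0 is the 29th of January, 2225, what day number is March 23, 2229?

1514

Jan 29, 2225 → Jan 29, 2226: 365 days.
Jan 29, 2226 → Jan 29, 2227: 365 days.
Jan 29, 2227 → Jan 29, 2228: 365 days.
Jan 29, 2228 → Jan 29, 2229: 366 days (Feb 29, 2228 is in that span).
Jan 29, 2229 → Feb 28, 2229: 30 days (January has 31).
Feb 28, 2229 → Mar 23, 2229: 23 days.
Total: 1514 days.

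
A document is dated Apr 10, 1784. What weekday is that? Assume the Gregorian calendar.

Doomsday rule: the anchor day for the 1700s is Sunday. For year 84: 84÷12 = 7 r 0, and 0÷4 = 0, so 7+0+0 = 7.
Sunday + 7 ≡ Sunday — that's 1784's doomsday.
In April the doomsday date is Apr 4.
Apr 10 is 6 days after Apr 4; 6 mod 7 = 6, so Sunday + 6 = Saturday.

Saturday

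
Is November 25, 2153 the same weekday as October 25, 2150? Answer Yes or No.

From Oct 25, 2150 to Nov 25, 2153 is 1127 days.
1127 mod 7 = 0, so they are the same weekday.
(Oct 25, 2150 is a Sunday; Nov 25, 2153 is a Sunday.)

Yes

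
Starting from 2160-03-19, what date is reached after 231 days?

November 5, 2160

Mar has 31 days: +13 → Apr 1, 2160 (218 left).
Apr has 30 days: +30 → May 1, 2160 (188 left).
May has 31 days: +31 → Jun 1, 2160 (157 left).
Jun has 30 days: +30 → Jul 1, 2160 (127 left).
Jul has 31 days: +31 → Aug 1, 2160 (96 left).
Aug has 31 days: +31 → Sep 1, 2160 (65 left).
Sep has 30 days: +30 → Oct 1, 2160 (35 left).
Oct has 31 days: +31 → Nov 1, 2160 (4 left).
+4 → Nov 5, 2160.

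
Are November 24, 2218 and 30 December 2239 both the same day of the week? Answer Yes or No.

No

From Nov 24, 2218 to Dec 30, 2239 is 7706 days.
7706 mod 7 = 6, so they are different weekdays.
(Nov 24, 2218 is a Tuesday; Dec 30, 2239 is a Monday.)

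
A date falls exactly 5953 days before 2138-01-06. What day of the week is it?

First find the weekday of Jan 6, 2138. Doomsday rule: the anchor day for the 2100s is Sunday. For year 38: 38÷12 = 3 r 2, and 2÷4 = 0, so 3+2+0 = 5.
Sunday + 5 ≡ Friday — that's 2138's doomsday.
In January the doomsday date is Jan 3 (2138 is not a leap year).
Jan 6 is 3 days after Jan 3; 3 mod 7 = 3, so Friday + 3 = Monday.
5953 mod 7 = 3, so 5953 days before a Monday is Monday − 3 = Friday.

Friday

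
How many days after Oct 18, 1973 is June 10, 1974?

Oct 18, 1973 → Nov 18, 1973: 31 days (October has 31).
Nov 18, 1973 → Dec 18, 1973: 30 days (November has 30).
Dec 18, 1973 → Jan 18, 1974: 31 days (December has 31).
Jan 18, 1974 → Feb 18, 1974: 31 days (January has 31).
Feb 18, 1974 → Mar 18, 1974: 28 days (February has 28).
Mar 18, 1974 → Apr 18, 1974: 31 days (March has 31).
Apr 18, 1974 → May 18, 1974: 30 days (April has 30).
May 18, 1974 → Jun 10, 1974: 23 days.
Total: 235 days.

235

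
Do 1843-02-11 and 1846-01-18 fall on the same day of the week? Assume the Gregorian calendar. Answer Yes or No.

From Feb 11, 1843 to Jan 18, 1846 is 1072 days.
1072 mod 7 = 1, so they are different weekdays.
(Feb 11, 1843 is a Saturday; Jan 18, 1846 is a Sunday.)

No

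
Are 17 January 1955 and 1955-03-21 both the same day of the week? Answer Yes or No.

From Jan 17, 1955 to Mar 21, 1955 is 63 days.
63 mod 7 = 0, so they are the same weekday.
(Jan 17, 1955 is a Monday; Mar 21, 1955 is a Monday.)

Yes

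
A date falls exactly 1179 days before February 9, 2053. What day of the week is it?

First find the weekday of Feb 9, 2053. Doomsday rule: the anchor day for the 2000s is Tuesday. For year 53: 53÷12 = 4 r 5, and 5÷4 = 1, so 4+5+1 = 10.
Tuesday + 10 ≡ Friday — that's 2053's doomsday.
In February the doomsday date is Feb 28 (2053 is not a leap year).
Feb 9 is 19 days before Feb 28; 19 mod 7 = 5, so Friday − 5 = Sunday.
1179 mod 7 = 3, so 1179 days before a Sunday is Sunday − 3 = Thursday.

Thursday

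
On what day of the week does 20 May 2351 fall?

Doomsday rule: the anchor day for the 2300s is Wednesday. For year 51: 51÷12 = 4 r 3, and 3÷4 = 0, so 4+3+0 = 7.
Wednesday + 7 ≡ Wednesday — that's 2351's doomsday.
In May the doomsday date is May 9.
May 20 is 11 days after May 9; 11 mod 7 = 4, so Wednesday + 4 = Sunday.

Sunday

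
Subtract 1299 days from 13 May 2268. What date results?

October 22, 2264

−366 (one year; includes Feb 29, 2268) → May 13, 2267 (933 left).
−365 (one year) → May 13, 2266 (568 left).
−365 (one year) → May 13, 2265 (203 left).
−13 → Apr 30, 2265 (end of Apr, 30 days; 190 left).
−30 → Mar 31, 2265 (end of Mar, 31 days; 160 left).
−31 → Feb 28, 2265 (end of Feb, 28 days; 129 left).
−28 → Jan 31, 2265 (end of Jan, 31 days; 101 left).
−31 → Dec 31, 2264 (end of Dec, 31 days; 70 left).
−31 → Nov 30, 2264 (end of Nov, 30 days; 39 left).
−30 → Oct 31, 2264 (end of Oct, 31 days; 9 left).
−9 → Oct 22, 2264.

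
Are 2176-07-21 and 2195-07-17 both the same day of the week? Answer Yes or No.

From Jul 21, 2176 to Jul 17, 2195 is 6935 days.
6935 mod 7 = 5, so they are different weekdays.
(Jul 21, 2176 is a Sunday; Jul 17, 2195 is a Friday.)

No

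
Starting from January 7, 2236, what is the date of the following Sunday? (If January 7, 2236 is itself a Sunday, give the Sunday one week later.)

January 10, 2236

Jan 7, 2236 is a Thursday.
From Thursday to the next Sunday is 3 days.
Jan 7, 2236 + 3 = Jan 10, 2236.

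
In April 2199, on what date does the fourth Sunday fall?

April 1, 2199 is a Monday.
The first Sunday is therefore April 7 (6 days later).
The fourth Sunday is 7 + 3×7 = April 28.

April 28, 2199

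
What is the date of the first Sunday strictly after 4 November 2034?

Nov 4, 2034 is a Saturday.
From Saturday to the next Sunday is 1 day.
Nov 4, 2034 + 1 = Nov 5, 2034.

November 5, 2034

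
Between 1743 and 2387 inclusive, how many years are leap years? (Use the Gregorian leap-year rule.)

Multiples of 4 in [1743,2387]: 161.
Of those, multiples of 100: 6 (not leap unless ÷400).
Multiples of 400: 1.
Leap years = 161 − 6 + 1 = 156.

156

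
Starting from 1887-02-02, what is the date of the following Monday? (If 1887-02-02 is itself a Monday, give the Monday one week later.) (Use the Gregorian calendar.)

Feb 2, 1887 is a Wednesday.
From Wednesday to the next Monday is 5 days.
Feb 2, 1887 + 5 = Feb 7, 1887.

February 7, 1887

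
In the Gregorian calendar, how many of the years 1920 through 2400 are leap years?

118

Multiples of 4 in [1920,2400]: 121.
Of those, multiples of 100: 5 (not leap unless ÷400).
Multiples of 400: 2.
Leap years = 121 − 5 + 2 = 118.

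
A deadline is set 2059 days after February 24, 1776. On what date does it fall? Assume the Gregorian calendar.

+366 (one year; includes Feb 29, 1776) → Feb 24, 1777 (1693 left).
+365 (one year) → Feb 24, 1778 (1328 left).
+365 (one year) → Feb 24, 1779 (963 left).
+365 (one year) → Feb 24, 1780 (598 left).
+366 (one year; includes Feb 29, 1780) → Feb 24, 1781 (232 left).
Feb has 28 days: +5 → Mar 1, 1781 (227 left).
Mar has 31 days: +31 → Apr 1, 1781 (196 left).
Apr has 30 days: +30 → May 1, 1781 (166 left).
May has 31 days: +31 → Jun 1, 1781 (135 left).
Jun has 30 days: +30 → Jul 1, 1781 (105 left).
Jul has 31 days: +31 → Aug 1, 1781 (74 left).
Aug has 31 days: +31 → Sep 1, 1781 (43 left).
Sep has 30 days: +30 → Oct 1, 1781 (13 left).
+13 → Oct 14, 1781.

October 14, 1781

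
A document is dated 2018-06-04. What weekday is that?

Monday

Doomsday rule: the anchor day for the 2000s is Tuesday. For year 18: 18÷12 = 1 r 6, and 6÷4 = 1, so 1+6+1 = 8.
Tuesday + 8 ≡ Wednesday — that's 2018's doomsday.
In June the doomsday date is Jun 6.
Jun 4 is 2 days before Jun 6; 2 mod 7 = 2, so Wednesday − 2 = Monday.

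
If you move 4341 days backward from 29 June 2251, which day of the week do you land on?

Saturday

Jun 29, 2251 is a Sunday.
4341 mod 7 = 1, so 4341 days before a Sunday is Sunday − 1 = Saturday.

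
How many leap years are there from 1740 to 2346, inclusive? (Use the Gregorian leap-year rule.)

147

Multiples of 4 in [1740,2346]: 152.
Of those, multiples of 100: 6 (not leap unless ÷400).
Multiples of 400: 1.
Leap years = 152 − 6 + 1 = 147.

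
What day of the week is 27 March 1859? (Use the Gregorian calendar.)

Sunday

Doomsday rule: the anchor day for the 1800s is Friday. For year 59: 59÷12 = 4 r 11, and 11÷4 = 2, so 4+11+2 = 17.
Friday + 17 ≡ Monday — that's 1859's doomsday.
In March the doomsday date is Mar 14.
Mar 27 is 13 days after Mar 14; 13 mod 7 = 6, so Monday + 6 = Sunday.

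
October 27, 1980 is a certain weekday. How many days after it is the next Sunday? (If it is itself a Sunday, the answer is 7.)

Oct 27, 1980 is a Monday.
From Monday to the next Sunday is 6 days.

6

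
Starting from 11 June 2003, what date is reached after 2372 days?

+366 (one year; includes Feb 29, 2004) → Jun 11, 2004 (2006 left).
+365 (one year) → Jun 11, 2005 (1641 left).
+365 (one year) → Jun 11, 2006 (1276 left).
+365 (one year) → Jun 11, 2007 (911 left).
+366 (one year; includes Feb 29, 2008) → Jun 11, 2008 (545 left).
+365 (one year) → Jun 11, 2009 (180 left).
Jun has 30 days: +20 → Jul 1, 2009 (160 left).
Jul has 31 days: +31 → Aug 1, 2009 (129 left).
Aug has 31 days: +31 → Sep 1, 2009 (98 left).
Sep has 30 days: +30 → Oct 1, 2009 (68 left).
Oct has 31 days: +31 → Nov 1, 2009 (37 left).
Nov has 30 days: +30 → Dec 1, 2009 (7 left).
+7 → Dec 8, 2009.

December 8, 2009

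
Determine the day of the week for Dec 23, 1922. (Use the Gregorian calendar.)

Saturday

Doomsday rule: the anchor day for the 1900s is Wednesday. For year 22: 22÷12 = 1 r 10, and 10÷4 = 2, so 1+10+2 = 13.
Wednesday + 13 ≡ Tuesday — that's 1922's doomsday.
In December the doomsday date is Dec 12.
Dec 23 is 11 days after Dec 12; 11 mod 7 = 4, so Tuesday + 4 = Saturday.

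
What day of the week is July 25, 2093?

Saturday

Doomsday rule: the anchor day for the 2000s is Tuesday. For year 93: 93÷12 = 7 r 9, and 9÷4 = 2, so 7+9+2 = 18.
Tuesday + 18 ≡ Saturday — that's 2093's doomsday.
In July the doomsday date is Jul 11.
Jul 25 is 14 days after Jul 11; 14 mod 7 = 0, so Saturday + 0 = Saturday.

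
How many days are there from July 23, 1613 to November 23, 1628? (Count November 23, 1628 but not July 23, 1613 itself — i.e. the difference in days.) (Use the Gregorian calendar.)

5602

Jul 23, 1613 → Jul 23, 1614: 365 days.
Jul 23, 1614 → Jul 23, 1615: 365 days.
Jul 23, 1615 → Jul 23, 1616: 366 days (Feb 29, 1616 is in that span).
Jul 23, 1616 → Jul 23, 1617: 365 days.
Jul 23, 1617 → Jul 23, 1618: 365 days.
Jul 23, 1618 → Jul 23, 1619: 365 days.
Jul 23, 1619 → Jul 23, 1620: 366 days (Feb 29, 1620 is in that span).
Jul 23, 1620 → Jul 23, 1621: 365 days.
Jul 23, 1621 → Jul 23, 1622: 365 days.
Jul 23, 1622 → Jul 23, 1623: 365 days.
Jul 23, 1623 → Jul 23, 1624: 366 days (Feb 29, 1624 is in that span).
Jul 23, 1624 → Jul 23, 1625: 365 days.
Jul 23, 1625 → Jul 23, 1626: 365 days.
Jul 23, 1626 → Jul 23, 1627: 365 days.
Jul 23, 1627 → Jul 23, 1628: 366 days (Feb 29, 1628 is in that span).
Jul 23, 1628 → Aug 23, 1628: 31 days (July has 31).
Aug 23, 1628 → Sep 23, 1628: 31 days (August has 31).
Sep 23, 1628 → Oct 23, 1628: 30 days (September has 30).
Oct 23, 1628 → Nov 23, 1628: 31 days.
Total: 5602 days.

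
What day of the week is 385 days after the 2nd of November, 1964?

Monday

Nov 2, 1964 is a Monday.
385 mod 7 = 0, so 385 days after a Monday is Monday + 0 = Monday.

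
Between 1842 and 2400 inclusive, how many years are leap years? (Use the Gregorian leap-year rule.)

Multiples of 4 in [1842,2400]: 140.
Of those, multiples of 100: 6 (not leap unless ÷400).
Multiples of 400: 2.
Leap years = 140 − 6 + 2 = 136.

136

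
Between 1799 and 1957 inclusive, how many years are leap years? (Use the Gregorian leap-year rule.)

38

Multiples of 4 in [1799,1957]: 40.
Of those, multiples of 100: 2 (not leap unless ÷400).
Multiples of 400: 0.
Leap years = 40 − 2 + 0 = 38.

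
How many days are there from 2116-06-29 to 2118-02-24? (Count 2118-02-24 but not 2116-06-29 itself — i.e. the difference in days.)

605

Jun 29, 2116 → Jun 29, 2117: 365 days.
Jun 29, 2117 → Jul 29, 2117: 30 days (June has 30).
Jul 29, 2117 → Aug 29, 2117: 31 days (July has 31).
Aug 29, 2117 → Sep 29, 2117: 31 days (August has 31).
Sep 29, 2117 → Oct 29, 2117: 30 days (September has 30).
Oct 29, 2117 → Nov 29, 2117: 31 days (October has 31).
Nov 29, 2117 → Dec 29, 2117: 30 days (November has 30).
Dec 29, 2117 → Jan 29, 2118: 31 days (December has 31).
Jan 29, 2118 → Feb 24, 2118: 26 days.
Total: 605 days.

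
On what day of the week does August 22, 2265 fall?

Doomsday rule: the anchor day for the 2200s is Friday. For year 65: 65÷12 = 5 r 5, and 5÷4 = 1, so 5+5+1 = 11.
Friday + 11 ≡ Tuesday — that's 2265's doomsday.
In August the doomsday date is Aug 8.
Aug 22 is 14 days after Aug 8; 14 mod 7 = 0, so Tuesday + 0 = Tuesday.

Tuesday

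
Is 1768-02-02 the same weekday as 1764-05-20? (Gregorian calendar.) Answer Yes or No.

From May 20, 1764 to Feb 2, 1768 is 1353 days.
1353 mod 7 = 2, so they are different weekdays.
(May 20, 1764 is a Sunday; Feb 2, 1768 is a Tuesday.)

No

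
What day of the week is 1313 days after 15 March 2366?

First find the weekday of Mar 15, 2366. Doomsday rule: the anchor day for the 2300s is Wednesday. For year 66: 66÷12 = 5 r 6, and 6÷4 = 1, so 5+6+1 = 12.
Wednesday + 12 ≡ Monday — that's 2366's doomsday.
In March the doomsday date is Mar 14.
Mar 15 is 1 day after Mar 14; 1 mod 7 = 1, so Monday + 1 = Tuesday.
1313 mod 7 = 4, so 1313 days after a Tuesday is Tuesday + 4 = Saturday.

Saturday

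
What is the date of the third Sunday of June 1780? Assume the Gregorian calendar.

June 18, 1780

June 1, 1780 is a Thursday.
The first Sunday is therefore June 4 (3 days later).
The third Sunday is 4 + 2×7 = June 18.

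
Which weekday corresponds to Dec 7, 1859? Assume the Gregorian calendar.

Doomsday rule: the anchor day for the 1800s is Friday. For year 59: 59÷12 = 4 r 11, and 11÷4 = 2, so 4+11+2 = 17.
Friday + 17 ≡ Monday — that's 1859's doomsday.
In December the doomsday date is Dec 12.
Dec 7 is 5 days before Dec 12; 5 mod 7 = 5, so Monday − 5 = Wednesday.

Wednesday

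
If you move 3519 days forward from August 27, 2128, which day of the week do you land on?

Aug 27, 2128 is a Friday.
3519 mod 7 = 5, so 3519 days after a Friday is Friday + 5 = Wednesday.

Wednesday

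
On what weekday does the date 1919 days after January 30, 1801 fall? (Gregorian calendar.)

Saturday

Jan 30, 1801 is a Friday.
1919 mod 7 = 1, so 1919 days after a Friday is Friday + 1 = Saturday.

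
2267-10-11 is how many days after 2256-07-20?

Jul 20, 2256 → Jul 20, 2257: 365 days.
Jul 20, 2257 → Jul 20, 2258: 365 days.
Jul 20, 2258 → Jul 20, 2259: 365 days.
Jul 20, 2259 → Jul 20, 2260: 366 days (Feb 29, 2260 is in that span).
Jul 20, 2260 → Jul 20, 2261: 365 days.
Jul 20, 2261 → Jul 20, 2262: 365 days.
Jul 20, 2262 → Jul 20, 2263: 365 days.
Jul 20, 2263 → Jul 20, 2264: 366 days (Feb 29, 2264 is in that span).
Jul 20, 2264 → Jul 20, 2265: 365 days.
Jul 20, 2265 → Jul 20, 2266: 365 days.
Jul 20, 2266 → Jul 20, 2267: 365 days.
Jul 20, 2267 → Aug 20, 2267: 31 days (July has 31).
Aug 20, 2267 → Sep 20, 2267: 31 days (August has 31).
Sep 20, 2267 → Oct 11, 2267: 21 days.
Total: 4100 days.

4100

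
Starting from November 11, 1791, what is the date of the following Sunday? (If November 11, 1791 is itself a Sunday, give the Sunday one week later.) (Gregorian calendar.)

Nov 11, 1791 is a Friday.
From Friday to the next Sunday is 2 days.
Nov 11, 1791 + 2 = Nov 13, 1791.

November 13, 1791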